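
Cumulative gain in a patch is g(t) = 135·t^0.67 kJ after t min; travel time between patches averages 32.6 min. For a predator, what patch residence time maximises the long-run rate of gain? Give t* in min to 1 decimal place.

66.2 min

By the marginal value theorem, leave when the instantaneous gain rate g'(t) equals the habitat-wide average g(t)/(T + t).
g'(t) = 0.67·135·t^-0.33. Setting 0.67·135·t^-0.33 = 135·t^0.67/(32.6+t) gives 0.67(32.6+t) = t, so 0.33·t = 0.67×32.6.
t* = 0.67×32.6/0.33 = 66.19 min.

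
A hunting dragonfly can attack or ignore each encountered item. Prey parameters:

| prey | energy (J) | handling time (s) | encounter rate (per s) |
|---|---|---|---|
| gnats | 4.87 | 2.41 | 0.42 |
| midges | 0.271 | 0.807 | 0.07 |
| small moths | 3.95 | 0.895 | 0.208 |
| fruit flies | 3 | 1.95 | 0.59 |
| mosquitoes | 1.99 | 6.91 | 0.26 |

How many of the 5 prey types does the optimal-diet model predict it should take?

3

E/h in descending order: small moths 4.41, gnats 2.02, fruit flies 1.54, midges 0.336, mosquitoes 0.288 J/s. The optimal diet is the largest prefix of this list for which every included type satisfies E_i/h_i > R on the types above it.
Rate on top 1: 0.6927. gnats: 2.02 > 0.6927 → include.
Rate on top 2: 1.304. fruit flies: 1.54 > 1.304 → include.
Rate on top 3: 1.385. midges: 0.336 < 1.385 → exclude; stop.
Optimal diet: small moths, gnats, fruit flies — 3 of 5 types.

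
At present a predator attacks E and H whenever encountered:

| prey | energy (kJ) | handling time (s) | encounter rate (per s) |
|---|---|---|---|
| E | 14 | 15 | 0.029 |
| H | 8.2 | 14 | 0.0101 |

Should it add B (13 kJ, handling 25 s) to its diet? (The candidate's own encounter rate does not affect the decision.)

Intake rate on the current diet: R = (0.029×14 + 0.0101×8.2) / (1 + 0.029×15 + 0.0101×14) = 0.4888/1.576 = 0.3101 kJ/s.
Profitability of B: 13/25 = 0.52 kJ/s.
Since 0.52 > R, including B increases the long-run rate.

Yes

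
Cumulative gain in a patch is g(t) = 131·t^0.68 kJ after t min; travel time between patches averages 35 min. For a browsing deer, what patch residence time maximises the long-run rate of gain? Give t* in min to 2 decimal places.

74.38 min

By the marginal value theorem, leave when the instantaneous gain rate g'(t) equals the habitat-wide average g(t)/(T + t).
g'(t) = 0.68·131·t^-0.32. Setting 0.68·131·t^-0.32 = 131·t^0.68/(35+t) gives 0.68(35+t) = t, so 0.32·t = 0.68×35.
t* = 0.68×35/0.32 = 74.38 min.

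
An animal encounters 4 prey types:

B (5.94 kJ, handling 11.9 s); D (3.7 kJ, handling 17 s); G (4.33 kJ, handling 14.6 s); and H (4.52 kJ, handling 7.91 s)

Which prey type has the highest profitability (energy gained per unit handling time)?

Profitability E/h (kJ/s): B = 5.94/11.9 = 0.499, D = 3.7/17 = 0.218, G = 4.33/14.6 = 0.297, H = 4.52/7.91 = 0.571.
Ranked: H > B > G > D.

H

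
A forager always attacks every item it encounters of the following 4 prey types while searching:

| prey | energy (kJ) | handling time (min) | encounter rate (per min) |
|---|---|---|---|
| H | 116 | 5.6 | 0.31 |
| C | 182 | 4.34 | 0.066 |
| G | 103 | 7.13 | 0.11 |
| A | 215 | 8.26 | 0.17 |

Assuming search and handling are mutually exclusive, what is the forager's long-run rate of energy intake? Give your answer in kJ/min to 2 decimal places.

R = Σλ_iE_i / (1 + Σλ_ih_i)
Numerator: 0.31×116 + 0.066×182 + 0.11×103 + 0.17×215 = 95.85
Denominator: 1 + 0.31×5.6 + 0.066×4.34 + 0.11×7.13 + 0.17×8.26 = 5.211
R = 95.85/5.211 = 18.39 kJ/min

18.39 kJ/min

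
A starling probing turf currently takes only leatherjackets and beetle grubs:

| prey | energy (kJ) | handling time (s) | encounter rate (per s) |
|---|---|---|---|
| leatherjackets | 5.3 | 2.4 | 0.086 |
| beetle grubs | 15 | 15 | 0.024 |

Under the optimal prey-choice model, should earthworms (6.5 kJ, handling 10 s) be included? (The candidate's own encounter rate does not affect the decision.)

Yes

Intake rate on the current diet: R = (0.086×5.3 + 0.024×15) / (1 + 0.086×2.4 + 0.024×15) = 0.8158/1.566 = 0.5208 kJ/s.
earthworms: E/h = 6.5/10 = 0.65 kJ/s.
0.65 > 0.5208, so adding earthworms raises the average — include it.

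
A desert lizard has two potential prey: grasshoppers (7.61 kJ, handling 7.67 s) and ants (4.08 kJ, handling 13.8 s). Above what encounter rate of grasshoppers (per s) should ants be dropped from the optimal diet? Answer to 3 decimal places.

The zero-one rule: include ants iff E₂/h₂ > λE₁/(1+λh₁). Equality gives the switch point.
λE₁h₂ = E₂ + λE₂h₁ ⇒ λ = E₂/(E₁h₂ − E₂h₁) = 4.08/(105 − 31.29) = 0.05534 per s.

0.055 per s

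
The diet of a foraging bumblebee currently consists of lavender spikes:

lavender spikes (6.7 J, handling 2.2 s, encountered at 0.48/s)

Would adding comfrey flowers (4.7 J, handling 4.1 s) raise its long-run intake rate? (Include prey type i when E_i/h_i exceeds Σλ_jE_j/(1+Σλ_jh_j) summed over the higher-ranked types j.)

Intake rate on the current diet: R = (0.48×6.7) / (1 + 0.48×2.2) = 3.216/2.056 = 1.564 J/s.
comfrey flowers: E/h = 4.7/4.1 = 1.146 J/s.
1.146 < 1.564, so adding comfrey flowers would lower the average — exclude it.

No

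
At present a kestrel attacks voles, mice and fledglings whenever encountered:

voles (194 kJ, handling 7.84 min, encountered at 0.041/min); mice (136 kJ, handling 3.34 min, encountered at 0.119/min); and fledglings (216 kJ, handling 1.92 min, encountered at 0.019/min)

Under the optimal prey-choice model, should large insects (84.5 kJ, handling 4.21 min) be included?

Intake rate on the current diet: R = (0.041×194 + 0.119×136 + 0.019×216) / (1 + 0.041×7.84 + 0.119×3.34 + 0.019×1.92) = 28.24/1.755 = 16.09 kJ/min.
Profitability of large insects: 84.5/4.21 = 20.07 kJ/min.
20.07 > 16.09, so adding large insects raises the average — include it.

Yes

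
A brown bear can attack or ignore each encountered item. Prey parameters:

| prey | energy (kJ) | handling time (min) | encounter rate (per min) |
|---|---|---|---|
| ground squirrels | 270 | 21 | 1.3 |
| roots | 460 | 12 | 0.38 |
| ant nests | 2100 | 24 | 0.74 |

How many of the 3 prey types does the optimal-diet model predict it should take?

1

E/h in descending order: ant nests 87.5, roots 38.3, ground squirrels 12.9 kJ/min. The optimal diet is the largest prefix of this list for which every included type satisfies E_i/h_i > R on the types above it.
Rate on top 1: 82.84. roots: 38.3 < 82.84 → exclude; stop.
Optimal diet: ant nests — 1 of 3 types.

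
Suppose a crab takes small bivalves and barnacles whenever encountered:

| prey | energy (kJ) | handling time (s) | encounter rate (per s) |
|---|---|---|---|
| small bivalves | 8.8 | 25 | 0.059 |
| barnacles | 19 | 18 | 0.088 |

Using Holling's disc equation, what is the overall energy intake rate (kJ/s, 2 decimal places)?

R = Σλ_iE_i / (1 + Σλ_ih_i)
Numerator: 0.059×8.8 + 0.088×19 = 2.191
Denominator: 1 + 0.059×25 + 0.088×18 = 4.059
R = 2.191/4.059 = 0.5398 kJ/s

0.54 kJ/s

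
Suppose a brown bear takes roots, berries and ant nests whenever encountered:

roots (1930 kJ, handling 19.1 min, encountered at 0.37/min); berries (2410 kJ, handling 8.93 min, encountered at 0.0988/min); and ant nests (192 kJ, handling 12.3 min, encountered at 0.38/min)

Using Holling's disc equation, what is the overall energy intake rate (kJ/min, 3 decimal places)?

75.251 kJ/min

Energy encountered per unit search time: 0.37×1930 + 0.0988×2410 + 0.38×192 = 1025 kJ/min.
Handling time per unit search time: 0.37×19.1 + 0.0988×8.93 + 0.38×12.3 = 12.62.
Rate = 1025/(1 + 12.62) = 75.25 kJ/min.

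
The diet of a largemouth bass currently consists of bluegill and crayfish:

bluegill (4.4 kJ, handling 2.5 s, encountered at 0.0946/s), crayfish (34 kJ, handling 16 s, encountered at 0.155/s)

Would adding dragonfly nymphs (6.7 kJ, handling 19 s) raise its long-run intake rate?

No

Intake rate on the current diet: R = (0.0946×4.4 + 0.155×34) / (1 + 0.0946×2.5 + 0.155×16) = 5.686/3.716 = 1.53 kJ/s.
Profitability of dragonfly nymphs: 6.7/19 = 0.3526 kJ/s.
Since 0.3526 < R, time spent handling dragonfly nymphs is better spent searching.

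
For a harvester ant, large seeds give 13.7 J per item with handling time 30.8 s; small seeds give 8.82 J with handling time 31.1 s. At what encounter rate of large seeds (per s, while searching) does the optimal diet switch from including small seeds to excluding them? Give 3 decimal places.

0.057 per s

Drop small seeds once their profitability E₂/h₂ falls below the rate achievable on large seeds alone: E₂/h₂ = λE₁/(1 + λh₁).
Solve for λ: λE₁h₂ = E₂(1 + λh₁) → λ(E₁h₂ − E₂h₁) = E₂ → λ = E₂/(E₁h₂ − E₂h₁).
λ = 8.82/(13.7×31.1 − 8.82×30.8) = 8.82/154.4 = 0.05712 per s.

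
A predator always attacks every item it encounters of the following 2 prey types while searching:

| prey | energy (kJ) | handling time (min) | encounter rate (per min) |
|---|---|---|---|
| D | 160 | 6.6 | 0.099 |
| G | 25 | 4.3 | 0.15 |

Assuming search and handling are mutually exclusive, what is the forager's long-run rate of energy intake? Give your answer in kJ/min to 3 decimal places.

R = Σλ_iE_i / (1 + Σλ_ih_i)
Numerator: 0.099×160 + 0.15×25 = 19.59
Denominator: 1 + 0.099×6.6 + 0.15×4.3 = 2.298
R = 19.59/2.298 = 8.523 kJ/min

8.523 kJ/min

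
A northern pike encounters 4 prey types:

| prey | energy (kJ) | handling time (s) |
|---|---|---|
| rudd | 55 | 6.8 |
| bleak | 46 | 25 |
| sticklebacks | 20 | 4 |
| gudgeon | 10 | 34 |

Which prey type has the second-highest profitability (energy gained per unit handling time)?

sticklebacks

Profitability E/h (kJ/s): rudd = 55/6.8 = 8.09, bleak = 46/25 = 1.84, sticklebacks = 20/4 = 5, gudgeon = 10/34 = 0.294.
Ranked: rudd > sticklebacks > bleak > gudgeon.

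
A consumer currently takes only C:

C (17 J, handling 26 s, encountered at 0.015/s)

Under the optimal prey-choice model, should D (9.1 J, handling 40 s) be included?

On C alone, R = ΣλE/(1+Σλh) = 0.255/1.39 = 0.1835 J/s.
D: E/h = 9.1/40 = 0.2275 J/s.
0.2275 > 0.1835, so adding D raises the average — include it.

Yes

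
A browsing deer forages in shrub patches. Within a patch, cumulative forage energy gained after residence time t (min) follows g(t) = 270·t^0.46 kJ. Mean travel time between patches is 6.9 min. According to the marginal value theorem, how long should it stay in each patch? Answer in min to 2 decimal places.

5.88 min

By the marginal value theorem, leave when the instantaneous gain rate g'(t) equals the habitat-wide average g(t)/(T + t).
g'(t) = 0.46·270·t^-0.54. Setting 0.46·270·t^-0.54 = 270·t^0.46/(6.9+t) gives 0.46(6.9+t) = t, so 0.54·t = 0.46×6.9.
t* = 0.46×6.9/0.54 = 5.878 min.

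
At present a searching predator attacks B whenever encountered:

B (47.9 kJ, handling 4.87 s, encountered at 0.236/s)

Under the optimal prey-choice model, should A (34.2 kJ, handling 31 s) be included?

Intake rate on the current diet: R = (0.236×47.9) / (1 + 0.236×4.87) = 11.3/2.149 = 5.26 kJ/s.
Profitability of A: 34.2/31 = 1.103 kJ/s.
1.103 < 5.26, so adding A would lower the average — exclude it.

No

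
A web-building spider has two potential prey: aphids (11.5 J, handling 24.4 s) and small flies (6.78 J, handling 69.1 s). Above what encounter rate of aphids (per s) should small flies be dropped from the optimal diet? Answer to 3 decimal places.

The zero-one rule: include small flies iff E₂/h₂ > λE₁/(1+λh₁). Equality gives the switch point.
λE₁h₂ = E₂ + λE₂h₁ ⇒ λ = E₂/(E₁h₂ − E₂h₁) = 6.78/(794.6 − 165.4) = 0.01078 per s.

0.011 per s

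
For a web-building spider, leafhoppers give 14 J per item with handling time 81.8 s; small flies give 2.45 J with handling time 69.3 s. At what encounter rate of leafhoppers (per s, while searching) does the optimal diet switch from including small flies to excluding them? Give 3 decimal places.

0.003 per s

The zero-one rule: include small flies iff E₂/h₂ > λE₁/(1+λh₁). Equality gives the switch point.
λE₁h₂ = E₂ + λE₂h₁ ⇒ λ = E₂/(E₁h₂ − E₂h₁) = 2.45/(970.2 − 200.4) = 0.003183 per s.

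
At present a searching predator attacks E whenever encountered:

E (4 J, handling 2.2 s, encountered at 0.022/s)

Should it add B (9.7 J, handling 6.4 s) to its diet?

Yes

On E alone, R = ΣλE/(1+Σλh) = 0.088/1.048 = 0.08394 J/s.
Profitability of B: 9.7/6.4 = 1.516 J/s.
Since 1.516 > R, including B increases the long-run rate.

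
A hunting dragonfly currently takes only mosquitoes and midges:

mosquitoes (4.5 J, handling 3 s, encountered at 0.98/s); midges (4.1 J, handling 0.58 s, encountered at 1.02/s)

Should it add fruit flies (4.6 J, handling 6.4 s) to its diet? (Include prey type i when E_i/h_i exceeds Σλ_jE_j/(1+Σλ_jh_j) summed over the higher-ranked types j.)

On mosquitoes and midges alone, R = ΣλE/(1+Σλh) = 8.592/4.532 = 1.896 J/s.
Profitability of fruit flies: 4.6/6.4 = 0.7187 J/s.
0.7187 < 1.896, so adding fruit flies would lower the average — exclude it.

No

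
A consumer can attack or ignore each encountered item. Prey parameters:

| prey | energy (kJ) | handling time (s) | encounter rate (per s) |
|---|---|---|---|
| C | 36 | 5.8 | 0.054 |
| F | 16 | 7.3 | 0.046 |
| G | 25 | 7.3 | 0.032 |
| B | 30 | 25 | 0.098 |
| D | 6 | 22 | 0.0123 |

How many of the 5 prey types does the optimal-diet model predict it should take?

Profitabilities (E/h, kJ/s): C 6.21, G 3.42, F 2.19, B 1.2, D 0.273. Add prey in this order while the next type's profitability exceeds the intake rate on those already taken.
Rate on top 1: 1.48. G: 3.42 > 1.48 → include.
Rate on top 2: 1.774. F: 2.19 > 1.774 → include.
Rate on top 3: 1.849. B: 1.2 < 1.849 → exclude; stop.
Optimal diet: C, G, F — 3 of 5 types.

3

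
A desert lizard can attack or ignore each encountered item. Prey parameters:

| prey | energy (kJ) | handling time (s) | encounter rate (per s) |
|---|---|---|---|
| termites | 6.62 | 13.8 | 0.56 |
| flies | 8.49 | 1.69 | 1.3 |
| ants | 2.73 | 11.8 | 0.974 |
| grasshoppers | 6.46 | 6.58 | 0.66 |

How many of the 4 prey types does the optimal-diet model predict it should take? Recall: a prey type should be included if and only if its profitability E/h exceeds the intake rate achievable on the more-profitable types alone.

Rank by E/h (kJ/s): flies 5.02, grasshoppers 0.982, termites 0.48, ants 0.231. Include each in turn until the next type's E/h falls below the running intake rate.
Rate on top 1: 3.452. grasshoppers: 0.982 < 3.452 → exclude; stop.
Optimal diet: flies — 1 of 4 types.

1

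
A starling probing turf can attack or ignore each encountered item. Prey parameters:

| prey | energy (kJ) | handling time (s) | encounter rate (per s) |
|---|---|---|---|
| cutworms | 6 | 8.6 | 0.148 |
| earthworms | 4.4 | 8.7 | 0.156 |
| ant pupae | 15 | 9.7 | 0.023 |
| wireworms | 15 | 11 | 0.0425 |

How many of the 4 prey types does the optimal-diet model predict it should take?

3

Rank by E/h (kJ/s): ant pupae 1.55, wireworms 1.36, cutworms 0.698, earthworms 0.506. Include each in turn until the next type's E/h falls below the running intake rate.
Rate on top 1: 0.2821. wireworms: 1.36 > 0.2821 → include.
Rate on top 2: 0.5812. cutworms: 0.698 > 0.5812 → include.
Rate on top 3: 0.6312. earthworms: 0.506 < 0.6312 → exclude; stop.
Optimal diet: ant pupae, wireworms, cutworms — 3 of 4 types.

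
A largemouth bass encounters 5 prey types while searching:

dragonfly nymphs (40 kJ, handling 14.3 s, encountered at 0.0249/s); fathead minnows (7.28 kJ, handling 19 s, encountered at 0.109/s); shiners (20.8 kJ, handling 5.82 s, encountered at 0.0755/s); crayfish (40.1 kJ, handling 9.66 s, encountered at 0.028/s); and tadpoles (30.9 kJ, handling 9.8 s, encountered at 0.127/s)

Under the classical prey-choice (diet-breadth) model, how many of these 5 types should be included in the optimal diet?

4

E/h in descending order: crayfish 4.15, shiners 3.57, tadpoles 3.15, dragonfly nymphs 2.8, fathead minnows 0.383 kJ/s. The optimal diet is the largest prefix of this list for which every included type satisfies E_i/h_i > R on the types above it.
Rate on top 1: 0.8838. shiners: 3.57 > 0.8838 → include.
Rate on top 2: 1.575. tadpoles: 3.15 > 1.575 → include.
Rate on top 3: 2.24. dragonfly nymphs: 2.8 > 2.24 → include.
Rate on top 4: 2.3. fathead minnows: 0.383 < 2.3 → exclude; stop.
Optimal diet: crayfish, shiners, tadpoles, dragonfly nymphs — 4 of 5 types.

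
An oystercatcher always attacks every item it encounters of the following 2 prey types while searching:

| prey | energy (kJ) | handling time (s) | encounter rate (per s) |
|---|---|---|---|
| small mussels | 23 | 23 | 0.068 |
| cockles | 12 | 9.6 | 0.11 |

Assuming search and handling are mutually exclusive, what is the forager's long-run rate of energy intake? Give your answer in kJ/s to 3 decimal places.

0.797 kJ/s

Energy encountered per unit search time: 0.068×23 + 0.11×12 = 2.884 kJ/s.
Handling time per unit search time: 0.068×23 + 0.11×9.6 = 2.62.
Rate = 2.884/(1 + 2.62) = 0.7967 kJ/s.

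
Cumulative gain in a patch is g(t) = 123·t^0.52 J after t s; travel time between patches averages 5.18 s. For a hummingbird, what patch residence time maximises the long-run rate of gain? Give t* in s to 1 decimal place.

5.6 s

Optimal t* satisfies g'(t*) = g(t*)/(T + t*).
g'(t) = 0.52·123·t^-0.48. Setting 0.52·123·t^-0.48 = 123·t^0.52/(5.18+t) gives 0.52(5.18+t) = t, so 0.48·t = 0.52×5.18.
t* = 0.52×5.18/0.48 = 5.612 s.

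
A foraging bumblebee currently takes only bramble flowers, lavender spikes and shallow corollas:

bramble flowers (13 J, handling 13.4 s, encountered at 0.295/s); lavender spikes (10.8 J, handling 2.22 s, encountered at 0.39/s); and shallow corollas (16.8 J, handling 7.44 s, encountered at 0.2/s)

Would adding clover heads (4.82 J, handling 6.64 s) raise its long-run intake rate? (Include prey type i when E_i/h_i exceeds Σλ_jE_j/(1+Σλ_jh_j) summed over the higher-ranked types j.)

No

Current rate: (0.295×13 + 0.39×10.8 + 0.2×16.8)/(1 + 0.295×13.4 + 0.39×2.22 + 0.2×7.44) = 1.561 J/s.
Profitability of clover heads: 4.82/6.64 = 0.7259 J/s.
0.7259 < 1.561, so adding clover heads would lower the average — exclude it.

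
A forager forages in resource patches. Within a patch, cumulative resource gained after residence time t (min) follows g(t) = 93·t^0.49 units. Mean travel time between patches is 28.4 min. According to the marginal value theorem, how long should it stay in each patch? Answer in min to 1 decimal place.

27.3 min

By the marginal value theorem, leave when the instantaneous gain rate g'(t) equals the habitat-wide average g(t)/(T + t).
g'(t) = 0.49·93·t^-0.51. Setting 0.49·93·t^-0.51 = 93·t^0.49/(28.4+t) gives 0.49(28.4+t) = t, so 0.51·t = 0.49×28.4.
t* = 0.49×28.4/0.51 = 27.29 min.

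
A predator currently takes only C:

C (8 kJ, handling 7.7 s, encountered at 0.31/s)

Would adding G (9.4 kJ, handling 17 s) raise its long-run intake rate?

On C alone, R = ΣλE/(1+Σλh) = 2.48/3.387 = 0.7322 kJ/s.
Profitability of G: 9.4/17 = 0.5529 kJ/s.
Since 0.5529 < R, time spent handling G is better spent searching.

No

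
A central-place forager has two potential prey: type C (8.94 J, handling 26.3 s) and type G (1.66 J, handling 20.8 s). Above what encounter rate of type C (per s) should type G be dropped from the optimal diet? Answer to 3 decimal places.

0.012 per s

At the threshold, the rate on type C alone equals the profitability of type G: λ·8.94/(1 + λ·26.3) = 1.66/20.8 = 0.07981.
Rearranging, λ(8.94 − 0.07981×26.3) = 0.07981, so λ = 0.07981/6.841 = 0.01167 per s.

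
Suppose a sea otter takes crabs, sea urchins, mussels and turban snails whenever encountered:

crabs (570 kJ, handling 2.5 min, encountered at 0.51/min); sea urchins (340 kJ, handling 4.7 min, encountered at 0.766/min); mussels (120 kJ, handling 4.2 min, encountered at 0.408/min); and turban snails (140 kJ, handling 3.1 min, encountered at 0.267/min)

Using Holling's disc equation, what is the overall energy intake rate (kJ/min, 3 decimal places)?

Energy encountered per unit search time: 0.51×570 + 0.766×340 + 0.408×120 + 0.267×140 = 637.5 kJ/min.
Handling time per unit search time: 0.51×2.5 + 0.766×4.7 + 0.408×4.2 + 0.267×3.1 = 7.416.
Rate = 637.5/(1 + 7.416) = 75.74 kJ/min.

75.742 kJ/min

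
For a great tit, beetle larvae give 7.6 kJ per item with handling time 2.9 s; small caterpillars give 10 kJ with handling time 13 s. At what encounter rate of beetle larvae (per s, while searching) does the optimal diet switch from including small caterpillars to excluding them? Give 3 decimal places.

At the threshold, the rate on beetle larvae alone equals the profitability of small caterpillars: λ·7.6/(1 + λ·2.9) = 10/13 = 0.7692.
Rearranging, λ(7.6 − 0.7692×2.9) = 0.7692, so λ = 0.7692/5.369 = 0.1433 per s.

0.143 per s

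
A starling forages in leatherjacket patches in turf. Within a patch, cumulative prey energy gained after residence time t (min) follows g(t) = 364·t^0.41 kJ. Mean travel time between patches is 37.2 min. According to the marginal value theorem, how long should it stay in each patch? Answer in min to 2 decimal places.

Maximise g(t)/(T+t): set derivative to zero → g'(t)(T+t) = g(t).
g'(t) = 0.41·364·t^-0.59. Setting 0.41·364·t^-0.59 = 364·t^0.41/(37.2+t) gives 0.41(37.2+t) = t, so 0.59·t = 0.41×37.2.
t* = 0.41×37.2/0.59 = 25.85 min.

25.85 min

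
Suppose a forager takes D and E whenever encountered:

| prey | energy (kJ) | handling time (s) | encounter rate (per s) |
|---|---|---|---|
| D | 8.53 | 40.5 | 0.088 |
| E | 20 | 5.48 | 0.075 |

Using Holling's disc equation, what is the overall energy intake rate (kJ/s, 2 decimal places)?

R = (0.088×8.53 + 0.075×20) / (1 + 0.088×40.5 + 0.075×5.48) = 2.251/4.975 = 0.4524 kJ/s.

0.45 kJ/s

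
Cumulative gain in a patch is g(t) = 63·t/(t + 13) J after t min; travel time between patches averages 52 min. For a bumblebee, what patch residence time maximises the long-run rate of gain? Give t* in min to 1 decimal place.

26.0 min

Optimal t* satisfies g'(t*) = g(t*)/(T + t*).
g'(t) = 63·13/(t + 13)². Setting 63·13/(t+13)² = 63t/[(t+13)(52+t)] gives 13(52+t) = t(t+13), so t² = 13×52 = 676.
t* = √676 = 26 min.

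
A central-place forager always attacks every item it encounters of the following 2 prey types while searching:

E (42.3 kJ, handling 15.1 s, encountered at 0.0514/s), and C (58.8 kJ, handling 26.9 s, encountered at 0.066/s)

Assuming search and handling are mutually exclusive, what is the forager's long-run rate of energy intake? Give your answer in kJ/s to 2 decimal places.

1.70 kJ/s

Energy encountered per unit search time: 0.0514×42.3 + 0.066×58.8 = 6.055 kJ/s.
Handling time per unit search time: 0.0514×15.1 + 0.066×26.9 = 2.552.
Rate = 6.055/(1 + 2.552) = 1.705 kJ/s.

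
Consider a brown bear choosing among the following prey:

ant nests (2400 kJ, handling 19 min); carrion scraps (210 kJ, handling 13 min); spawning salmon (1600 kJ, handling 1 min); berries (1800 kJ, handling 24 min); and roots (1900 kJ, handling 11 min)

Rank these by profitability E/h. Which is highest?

spawning salmon

Profitability E/h (kJ/min): ant nests = 2400/19 = 126, carrion scraps = 210/13 = 16.2, spawning salmon = 1600/1 = 1.6e+03, berries = 1800/24 = 75, roots = 1900/11 = 173.
Ranked: spawning salmon > roots > ant nests > berries > carrion scraps.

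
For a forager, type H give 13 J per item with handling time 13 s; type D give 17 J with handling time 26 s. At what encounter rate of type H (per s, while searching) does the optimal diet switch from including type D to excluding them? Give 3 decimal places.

0.145 per s

Drop type D once their profitability E₂/h₂ falls below the rate achievable on type H alone: E₂/h₂ = λE₁/(1 + λh₁).
Solve for λ: λE₁h₂ = E₂(1 + λh₁) → λ(E₁h₂ − E₂h₁) = E₂ → λ = E₂/(E₁h₂ − E₂h₁).
λ = 17/(13×26 − 17×13) = 17/117 = 0.1453 per s.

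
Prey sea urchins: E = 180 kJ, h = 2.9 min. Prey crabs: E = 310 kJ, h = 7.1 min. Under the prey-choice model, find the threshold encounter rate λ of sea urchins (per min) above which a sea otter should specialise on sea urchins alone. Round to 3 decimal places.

0.818 per min

At the threshold, the rate on sea urchins alone equals the profitability of crabs: λ·180/(1 + λ·2.9) = 310/7.1 = 43.66.
Rearranging, λ(180 − 43.66×2.9) = 43.66, so λ = 43.66/53.38 = 0.8179 per min.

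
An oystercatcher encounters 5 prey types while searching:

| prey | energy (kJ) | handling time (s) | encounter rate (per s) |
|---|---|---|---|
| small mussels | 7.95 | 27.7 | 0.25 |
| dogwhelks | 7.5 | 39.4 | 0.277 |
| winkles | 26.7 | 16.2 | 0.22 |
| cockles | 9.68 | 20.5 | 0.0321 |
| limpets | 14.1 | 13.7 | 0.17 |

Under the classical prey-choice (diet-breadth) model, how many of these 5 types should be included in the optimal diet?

Profitabilities (E/h, kJ/s): winkles 1.65, limpets 1.03, cockles 0.472, small mussels 0.287, dogwhelks 0.19. Add prey in this order while the next type's profitability exceeds the intake rate on those already taken.
Rate on top 1: 1.287. limpets: 1.03 < 1.287 → exclude; stop.
Optimal diet: winkles — 1 of 5 types.

1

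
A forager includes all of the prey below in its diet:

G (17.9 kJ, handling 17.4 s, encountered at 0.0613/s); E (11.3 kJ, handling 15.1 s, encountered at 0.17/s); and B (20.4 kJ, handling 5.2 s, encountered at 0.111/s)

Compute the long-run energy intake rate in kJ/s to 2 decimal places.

R = (0.0613×17.9 + 0.17×11.3 + 0.111×20.4) / (1 + 0.0613×17.4 + 0.17×15.1 + 0.111×5.2) = 5.283/5.211 = 1.014 kJ/s.

1.01 kJ/s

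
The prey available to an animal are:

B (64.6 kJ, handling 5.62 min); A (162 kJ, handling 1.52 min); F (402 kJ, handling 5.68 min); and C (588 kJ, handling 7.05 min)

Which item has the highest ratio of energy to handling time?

A

In descending order of E/h:
A: 162/1.52 = 107 kJ/min
C: 588/7.05 = 83.4 kJ/min
F: 402/5.68 = 70.8 kJ/min
B: 64.6/5.62 = 11.5 kJ/min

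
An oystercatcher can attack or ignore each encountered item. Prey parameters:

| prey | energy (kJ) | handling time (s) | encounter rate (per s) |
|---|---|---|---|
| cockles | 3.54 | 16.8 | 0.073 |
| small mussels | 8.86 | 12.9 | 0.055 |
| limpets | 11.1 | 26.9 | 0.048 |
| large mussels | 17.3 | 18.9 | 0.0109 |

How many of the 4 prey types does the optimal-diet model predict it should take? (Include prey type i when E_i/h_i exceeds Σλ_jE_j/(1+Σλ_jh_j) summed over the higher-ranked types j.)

3

Rank by E/h (kJ/s): large mussels 0.915, small mussels 0.687, limpets 0.413, cockles 0.211. Include each in turn until the next type's E/h falls below the running intake rate.
Rate on top 1: 0.1564. small mussels: 0.687 > 0.1564 → include.
Rate on top 2: 0.3528. limpets: 0.413 > 0.3528 → include.
Rate on top 3: 0.3769. cockles: 0.211 < 0.3769 → exclude; stop.
Optimal diet: large mussels, small mussels, limpets — 3 of 4 types.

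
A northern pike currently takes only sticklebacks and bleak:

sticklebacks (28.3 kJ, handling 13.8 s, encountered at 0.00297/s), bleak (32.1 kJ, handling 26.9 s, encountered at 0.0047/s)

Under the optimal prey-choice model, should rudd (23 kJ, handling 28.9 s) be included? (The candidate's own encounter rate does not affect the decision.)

Intake rate on the current diet: R = (0.00297×28.3 + 0.0047×32.1) / (1 + 0.00297×13.8 + 0.0047×26.9) = 0.2349/1.167 = 0.2012 kJ/s.
rudd: E/h = 23/28.9 = 0.7958 kJ/s.
0.7958 > 0.2012, so adding rudd raises the average — include it.

Yes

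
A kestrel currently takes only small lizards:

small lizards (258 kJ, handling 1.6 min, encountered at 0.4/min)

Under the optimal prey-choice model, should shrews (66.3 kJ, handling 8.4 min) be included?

No

Current rate: (0.4×258)/(1 + 0.4×1.6) = 62.93 kJ/min.
shrews: E/h = 66.3/8.4 = 7.893 kJ/min.
7.893 < 62.93, so adding shrews would lower the average — exclude it.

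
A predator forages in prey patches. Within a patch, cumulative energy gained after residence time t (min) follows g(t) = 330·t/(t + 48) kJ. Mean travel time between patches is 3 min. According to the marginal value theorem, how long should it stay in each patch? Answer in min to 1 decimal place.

Optimal t* satisfies g'(t*) = g(t*)/(T + t*).
g'(t) = 330·48/(t + 48)². Setting 330·48/(t+48)² = 330t/[(t+48)(3+t)] gives 48(3+t) = t(t+48), so t² = 48×3 = 144.
t* = √144 = 12 min.

12.0 min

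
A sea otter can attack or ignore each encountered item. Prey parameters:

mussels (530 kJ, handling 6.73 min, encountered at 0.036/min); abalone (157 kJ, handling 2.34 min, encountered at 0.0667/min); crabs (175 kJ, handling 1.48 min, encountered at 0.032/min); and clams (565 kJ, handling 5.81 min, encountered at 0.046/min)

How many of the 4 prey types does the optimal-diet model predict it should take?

Rank by E/h (kJ/min): crabs 118, clams 97.2, mussels 78.8, abalone 67.1. Include each in turn until the next type's E/h falls below the running intake rate.
Rate on top 1: 5.347. clams: 97.2 > 5.347 → include.
Rate on top 2: 24.03. mussels: 78.8 > 24.03 → include.
Rate on top 3: 32.55. abalone: 67.1 > 32.55 → include.
Optimal diet: crabs, clams, mussels, abalone — 4 of 4 types.

4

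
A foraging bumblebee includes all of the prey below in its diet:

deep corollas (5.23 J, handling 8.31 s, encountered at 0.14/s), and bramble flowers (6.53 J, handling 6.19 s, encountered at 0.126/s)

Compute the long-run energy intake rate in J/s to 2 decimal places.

0.53 J/s

R = (0.14×5.23 + 0.126×6.53) / (1 + 0.14×8.31 + 0.126×6.19) = 1.555/2.943 = 0.5283 J/s.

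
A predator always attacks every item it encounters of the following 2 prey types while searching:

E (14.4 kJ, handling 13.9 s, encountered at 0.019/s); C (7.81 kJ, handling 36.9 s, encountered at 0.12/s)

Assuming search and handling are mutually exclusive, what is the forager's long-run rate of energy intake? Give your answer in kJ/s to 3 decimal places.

0.213 kJ/s

Energy encountered per unit search time: 0.019×14.4 + 0.12×7.81 = 1.211 kJ/s.
Handling time per unit search time: 0.019×13.9 + 0.12×36.9 = 4.692.
Rate = 1.211/(1 + 4.692) = 0.2127 kJ/s.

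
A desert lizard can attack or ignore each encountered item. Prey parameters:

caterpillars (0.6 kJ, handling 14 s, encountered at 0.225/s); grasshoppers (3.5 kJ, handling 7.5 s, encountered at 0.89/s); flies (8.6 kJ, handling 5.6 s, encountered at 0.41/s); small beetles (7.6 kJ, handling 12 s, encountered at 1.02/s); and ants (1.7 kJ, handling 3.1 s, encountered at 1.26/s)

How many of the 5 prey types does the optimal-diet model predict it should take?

Profitabilities (E/h, kJ/s): flies 1.54, small beetles 0.633, ants 0.548, grasshoppers 0.467, caterpillars 0.0429. Add prey in this order while the next type's profitability exceeds the intake rate on those already taken.
Rate on top 1: 1.07. small beetles: 0.633 < 1.07 → exclude; stop.
Optimal diet: flies — 1 of 5 types.

1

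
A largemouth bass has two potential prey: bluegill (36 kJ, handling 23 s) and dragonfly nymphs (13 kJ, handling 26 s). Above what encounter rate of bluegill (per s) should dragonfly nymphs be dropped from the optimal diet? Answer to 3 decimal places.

The zero-one rule: include dragonfly nymphs iff E₂/h₂ > λE₁/(1+λh₁). Equality gives the switch point.
λE₁h₂ = E₂ + λE₂h₁ ⇒ λ = E₂/(E₁h₂ − E₂h₁) = 13/(936 − 299) = 0.02041 per s.

0.020 per s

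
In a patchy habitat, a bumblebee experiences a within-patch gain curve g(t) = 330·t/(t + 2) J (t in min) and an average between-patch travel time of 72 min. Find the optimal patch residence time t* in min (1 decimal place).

Maximise g(t)/(T+t): set derivative to zero → g'(t)(T+t) = g(t).
g'(t) = 330·2/(t + 2)². Setting 330·2/(t+2)² = 330t/[(t+2)(72+t)] gives 2(72+t) = t(t+2), so t² = 2×72 = 144.
t* = √144 = 12 min.

12.0 min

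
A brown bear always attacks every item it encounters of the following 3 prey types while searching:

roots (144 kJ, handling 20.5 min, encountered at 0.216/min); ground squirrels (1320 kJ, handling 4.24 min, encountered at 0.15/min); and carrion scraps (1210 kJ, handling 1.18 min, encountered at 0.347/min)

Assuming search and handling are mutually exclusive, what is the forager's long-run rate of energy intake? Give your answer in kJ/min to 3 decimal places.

Energy encountered per unit search time: 0.216×144 + 0.15×1320 + 0.347×1210 = 649 kJ/min.
Handling time per unit search time: 0.216×20.5 + 0.15×4.24 + 0.347×1.18 = 5.473.
Rate = 649/(1 + 5.473) = 100.3 kJ/min.

100.251 kJ/min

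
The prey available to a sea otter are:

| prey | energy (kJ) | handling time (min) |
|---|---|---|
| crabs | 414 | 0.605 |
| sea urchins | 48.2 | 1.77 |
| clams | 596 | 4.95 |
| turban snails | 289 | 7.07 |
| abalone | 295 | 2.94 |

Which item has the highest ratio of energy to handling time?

Profitability E/h (kJ/min): crabs = 414/0.605 = 684, sea urchins = 48.2/1.77 = 27.2, clams = 596/4.95 = 120, turban snails = 289/7.07 = 40.9, abalone = 295/2.94 = 100.
Ranked: crabs > clams > abalone > turban snails > sea urchins.

crabs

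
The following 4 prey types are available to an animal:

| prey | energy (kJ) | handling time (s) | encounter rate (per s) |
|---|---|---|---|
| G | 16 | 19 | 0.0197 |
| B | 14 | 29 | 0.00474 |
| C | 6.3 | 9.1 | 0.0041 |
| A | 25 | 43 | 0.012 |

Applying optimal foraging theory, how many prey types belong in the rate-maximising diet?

4

Rank by E/h (kJ/s): G 0.842, C 0.692, A 0.581, B 0.483. Include each in turn until the next type's E/h falls below the running intake rate.
Rate on top 1: 0.2294. C: 0.692 > 0.2294 → include.
Rate on top 2: 0.2416. A: 0.581 > 0.2416 → include.
Rate on top 3: 0.3326. B: 0.483 > 0.3326 → include.
Optimal diet: G, C, A, B — 4 of 4 types.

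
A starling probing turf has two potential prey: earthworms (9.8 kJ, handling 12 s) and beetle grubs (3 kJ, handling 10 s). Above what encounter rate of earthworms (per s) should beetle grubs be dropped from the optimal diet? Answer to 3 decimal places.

At the threshold, the rate on earthworms alone equals the profitability of beetle grubs: λ·9.8/(1 + λ·12) = 3/10 = 0.3.
Rearranging, λ(9.8 − 0.3×12) = 0.3, so λ = 0.3/6.2 = 0.04839 per s.

0.048 per s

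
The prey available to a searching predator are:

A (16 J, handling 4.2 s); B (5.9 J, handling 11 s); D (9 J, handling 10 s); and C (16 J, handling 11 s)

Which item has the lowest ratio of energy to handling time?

B

In descending order of E/h:
A: 16/4.2 = 3.81 J/s
C: 16/11 = 1.45 J/s
D: 9/10 = 0.9 J/s
B: 5.9/11 = 0.536 J/s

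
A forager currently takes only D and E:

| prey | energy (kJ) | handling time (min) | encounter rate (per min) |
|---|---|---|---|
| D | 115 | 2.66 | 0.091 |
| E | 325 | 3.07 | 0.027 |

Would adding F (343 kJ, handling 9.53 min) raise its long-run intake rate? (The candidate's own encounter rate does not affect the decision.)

Yes

Intake rate on the current diet: R = (0.091×115 + 0.027×325) / (1 + 0.091×2.66 + 0.027×3.07) = 19.24/1.325 = 14.52 kJ/min.
Profitability of F: 343/9.53 = 35.99 kJ/min.
35.99 > 14.52, so adding F raises the average — include it.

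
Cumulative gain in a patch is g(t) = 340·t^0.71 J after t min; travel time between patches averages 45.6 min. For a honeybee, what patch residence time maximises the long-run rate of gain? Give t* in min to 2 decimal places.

111.64 min

By the marginal value theorem, leave when the instantaneous gain rate g'(t) equals the habitat-wide average g(t)/(T + t).
g'(t) = 0.71·340·t^-0.29. Setting 0.71·340·t^-0.29 = 340·t^0.71/(45.6+t) gives 0.71(45.6+t) = t, so 0.29·t = 0.71×45.6.
t* = 0.71×45.6/0.29 = 111.6 min.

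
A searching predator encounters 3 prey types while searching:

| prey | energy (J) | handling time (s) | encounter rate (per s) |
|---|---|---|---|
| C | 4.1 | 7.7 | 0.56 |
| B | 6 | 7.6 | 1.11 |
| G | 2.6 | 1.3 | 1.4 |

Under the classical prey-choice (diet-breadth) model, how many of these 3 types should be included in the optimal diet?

Rank by E/h (J/s): G 2, B 0.789, C 0.532. Include each in turn until the next type's E/h falls below the running intake rate.
Rate on top 1: 1.291. B: 0.789 < 1.291 → exclude; stop.
Optimal diet: G — 1 of 3 types.

1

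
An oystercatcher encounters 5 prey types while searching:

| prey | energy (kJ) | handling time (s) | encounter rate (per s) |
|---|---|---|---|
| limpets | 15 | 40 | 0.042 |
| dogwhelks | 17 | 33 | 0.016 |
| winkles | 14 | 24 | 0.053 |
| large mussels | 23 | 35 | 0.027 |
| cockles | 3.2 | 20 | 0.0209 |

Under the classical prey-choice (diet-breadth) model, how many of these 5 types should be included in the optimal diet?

Profitabilities (E/h, kJ/s): large mussels 0.657, winkles 0.583, dogwhelks 0.515, limpets 0.375, cockles 0.16. Add prey in this order while the next type's profitability exceeds the intake rate on those already taken.
Rate on top 1: 0.3193. winkles: 0.583 > 0.3193 → include.
Rate on top 2: 0.4237. dogwhelks: 0.515 > 0.4237 → include.
Rate on top 3: 0.4366. limpets: 0.375 < 0.4366 → exclude; stop.
Optimal diet: large mussels, winkles, dogwhelks — 3 of 5 types.

3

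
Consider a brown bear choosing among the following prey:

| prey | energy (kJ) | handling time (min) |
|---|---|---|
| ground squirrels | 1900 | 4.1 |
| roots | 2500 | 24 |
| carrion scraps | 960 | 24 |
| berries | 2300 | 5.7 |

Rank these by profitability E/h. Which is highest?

In descending order of E/h:
ground squirrels: 1900/4.1 = 463 kJ/min
berries: 2300/5.7 = 404 kJ/min
roots: 2500/24 = 104 kJ/min
carrion scraps: 960/24 = 40 kJ/min

ground squirrels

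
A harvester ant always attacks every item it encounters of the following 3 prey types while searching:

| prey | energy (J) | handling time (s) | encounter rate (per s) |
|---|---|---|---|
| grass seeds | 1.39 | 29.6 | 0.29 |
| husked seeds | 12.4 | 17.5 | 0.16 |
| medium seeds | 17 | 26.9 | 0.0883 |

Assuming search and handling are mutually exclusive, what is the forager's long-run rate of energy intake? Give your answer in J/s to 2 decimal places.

0.26 J/s

R = (0.29×1.39 + 0.16×12.4 + 0.0883×17) / (1 + 0.29×29.6 + 0.16×17.5 + 0.0883×26.9) = 3.888/14.76 = 0.2634 J/s.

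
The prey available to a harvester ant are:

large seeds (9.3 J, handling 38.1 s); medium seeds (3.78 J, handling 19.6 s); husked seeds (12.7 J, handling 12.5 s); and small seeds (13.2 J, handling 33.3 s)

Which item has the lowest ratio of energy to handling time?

medium seeds

In descending order of E/h:
husked seeds: 12.7/12.5 = 1.02 J/s
small seeds: 13.2/33.3 = 0.396 J/s
large seeds: 9.3/38.1 = 0.244 J/s
medium seeds: 3.78/19.6 = 0.193 J/s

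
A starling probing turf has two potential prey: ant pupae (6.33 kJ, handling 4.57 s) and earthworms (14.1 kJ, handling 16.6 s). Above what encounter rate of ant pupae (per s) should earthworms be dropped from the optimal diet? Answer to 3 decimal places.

Drop earthworms once their profitability E₂/h₂ falls below the rate achievable on ant pupae alone: E₂/h₂ = λE₁/(1 + λh₁).
Solve for λ: λE₁h₂ = E₂(1 + λh₁) → λ(E₁h₂ − E₂h₁) = E₂ → λ = E₂/(E₁h₂ − E₂h₁).
λ = 14.1/(6.33×16.6 − 14.1×4.57) = 14.1/40.64 = 0.3469 per s.

0.347 per s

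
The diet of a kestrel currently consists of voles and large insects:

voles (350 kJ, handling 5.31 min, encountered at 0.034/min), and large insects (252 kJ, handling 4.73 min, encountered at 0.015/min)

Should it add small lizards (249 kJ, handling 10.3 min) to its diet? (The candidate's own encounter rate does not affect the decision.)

Yes

Intake rate on the current diet: R = (0.034×350 + 0.015×252) / (1 + 0.034×5.31 + 0.015×4.73) = 15.68/1.251 = 12.53 kJ/min.
small lizards: E/h = 249/10.3 = 24.17 kJ/min.
Since 24.17 > R, including small lizards increases the long-run rate.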